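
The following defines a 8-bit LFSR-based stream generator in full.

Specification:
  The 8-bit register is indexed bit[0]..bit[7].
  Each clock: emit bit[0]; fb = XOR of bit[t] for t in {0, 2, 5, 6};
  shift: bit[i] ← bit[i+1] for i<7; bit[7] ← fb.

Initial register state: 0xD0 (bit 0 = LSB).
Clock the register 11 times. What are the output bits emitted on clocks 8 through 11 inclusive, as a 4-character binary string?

1101

reg_0 = 0xD0
clock 1: out=0, reg = 0xE8
clock 2: out=0, reg = 0x74
clock 3: out=0, reg = 0xBA
clock 4: out=0, reg = 0xDD
clock 5: out=1, reg = 0xEE
clock 6: out=0, reg = 0xF7
clock 7: out=1, reg = 0x7B
clock 8: out=1, reg = 0xBD
clock 9: out=1, reg = 0xDE
clock 10: out=0, reg = 0x6F
clock 11: out=1, reg = 0x37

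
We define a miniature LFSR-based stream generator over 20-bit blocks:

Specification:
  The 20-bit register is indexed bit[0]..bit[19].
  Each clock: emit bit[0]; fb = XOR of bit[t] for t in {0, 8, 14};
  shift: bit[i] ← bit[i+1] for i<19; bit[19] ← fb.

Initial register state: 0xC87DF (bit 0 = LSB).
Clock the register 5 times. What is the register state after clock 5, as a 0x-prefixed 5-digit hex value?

reg_0 = 0xC87DF
clock 1: out=1, reg = 0x643EF
clock 2: out=1, reg = 0xB21F7
clock 3: out=1, reg = 0x590FB
clock 4: out=1, reg = 0xAC87D
clock 5: out=1, reg = 0x5643E

0x5643E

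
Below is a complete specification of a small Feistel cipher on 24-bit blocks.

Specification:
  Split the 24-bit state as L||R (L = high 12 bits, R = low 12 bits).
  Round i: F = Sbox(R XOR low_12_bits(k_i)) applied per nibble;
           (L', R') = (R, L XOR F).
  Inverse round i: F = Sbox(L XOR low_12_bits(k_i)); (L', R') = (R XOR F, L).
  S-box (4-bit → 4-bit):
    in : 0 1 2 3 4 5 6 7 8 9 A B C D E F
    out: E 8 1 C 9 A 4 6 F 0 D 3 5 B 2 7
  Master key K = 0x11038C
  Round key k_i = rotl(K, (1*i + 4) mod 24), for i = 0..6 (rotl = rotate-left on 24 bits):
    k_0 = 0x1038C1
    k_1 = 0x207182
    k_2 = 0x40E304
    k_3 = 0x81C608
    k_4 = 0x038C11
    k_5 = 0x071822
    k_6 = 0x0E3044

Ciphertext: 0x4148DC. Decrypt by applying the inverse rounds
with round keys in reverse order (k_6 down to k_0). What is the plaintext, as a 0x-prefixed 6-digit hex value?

s_0 = ciphertext = 0x4148DC
s_1 = InvRound(s_0, k_6) = 0x172414
s_2 = InvRound(s_1, k_5) = 0x4BA172
s_3 = InvRound(s_2, k_4) = 0xEA14BA
s_4 = InvRound(s_3, k_3) = 0xB6AEA1
s_5 = InvRound(s_4, k_2) = 0x1E3B6A
s_6 = InvRound(s_5, k_1) = 0x5221E3
s_7 = InvRound(s_6, k_0) = 0xACF522

0xACF522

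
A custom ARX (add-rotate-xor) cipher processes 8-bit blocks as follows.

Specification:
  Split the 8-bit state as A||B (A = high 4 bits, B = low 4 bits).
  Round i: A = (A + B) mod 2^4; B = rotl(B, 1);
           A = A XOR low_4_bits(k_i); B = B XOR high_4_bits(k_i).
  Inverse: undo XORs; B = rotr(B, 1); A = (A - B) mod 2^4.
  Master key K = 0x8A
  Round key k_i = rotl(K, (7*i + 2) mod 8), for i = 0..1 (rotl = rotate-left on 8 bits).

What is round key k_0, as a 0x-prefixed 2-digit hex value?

K = 0x8A
k_0 = rotl(K, (7*0+2) mod 8) = rotl(K, 2) = 0x2A

0x2A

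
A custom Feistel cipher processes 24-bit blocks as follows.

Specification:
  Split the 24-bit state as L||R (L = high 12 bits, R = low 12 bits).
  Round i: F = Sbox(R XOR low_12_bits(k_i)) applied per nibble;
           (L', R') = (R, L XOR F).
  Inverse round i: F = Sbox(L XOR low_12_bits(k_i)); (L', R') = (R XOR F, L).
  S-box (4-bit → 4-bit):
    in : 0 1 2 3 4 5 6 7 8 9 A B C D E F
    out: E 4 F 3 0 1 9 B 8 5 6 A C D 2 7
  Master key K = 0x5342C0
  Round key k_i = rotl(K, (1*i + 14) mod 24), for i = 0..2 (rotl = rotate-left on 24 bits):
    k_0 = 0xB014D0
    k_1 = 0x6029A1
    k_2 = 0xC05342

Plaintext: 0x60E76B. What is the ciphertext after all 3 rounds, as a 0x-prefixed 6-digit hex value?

0xB8AD6C

s_0 = plaintext = 0x60E76B
s_1 = Round(s_0, k_0) = 0x76B5A4
s_2 = Round(s_1, k_1) = 0x5A4B8A
s_3 = Round(s_2, k_2) = 0xB8AD6C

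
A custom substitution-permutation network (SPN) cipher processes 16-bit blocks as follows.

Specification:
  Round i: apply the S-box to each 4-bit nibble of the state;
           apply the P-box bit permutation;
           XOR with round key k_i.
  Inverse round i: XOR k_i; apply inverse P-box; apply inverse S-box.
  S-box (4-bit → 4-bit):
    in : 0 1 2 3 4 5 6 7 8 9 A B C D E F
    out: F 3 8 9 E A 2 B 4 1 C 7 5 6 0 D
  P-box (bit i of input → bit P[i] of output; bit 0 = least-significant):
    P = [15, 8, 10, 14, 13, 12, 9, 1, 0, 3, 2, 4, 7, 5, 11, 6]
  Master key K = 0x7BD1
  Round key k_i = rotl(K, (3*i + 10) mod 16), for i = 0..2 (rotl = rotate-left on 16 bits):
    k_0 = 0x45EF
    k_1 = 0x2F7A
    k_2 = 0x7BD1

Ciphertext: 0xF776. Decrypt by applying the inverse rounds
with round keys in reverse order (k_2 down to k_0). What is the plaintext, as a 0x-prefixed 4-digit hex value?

s_0 = ciphertext = 0xF776
s_1 = InvRound(s_0, k_2) = 0xBC2C
s_2 = InvRound(s_1, k_1) = 0x2A41
s_3 = InvRound(s_2, k_0) = 0xBDF4

0xBDF4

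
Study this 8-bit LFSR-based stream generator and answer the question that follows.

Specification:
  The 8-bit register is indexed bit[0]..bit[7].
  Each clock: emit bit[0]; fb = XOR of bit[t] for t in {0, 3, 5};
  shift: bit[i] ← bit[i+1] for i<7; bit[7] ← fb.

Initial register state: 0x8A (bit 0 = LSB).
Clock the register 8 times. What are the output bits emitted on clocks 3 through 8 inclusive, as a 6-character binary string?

010001

reg_0 = 0x8A
clock 1: out=0, reg = 0xC5
clock 2: out=1, reg = 0xE2
clock 3: out=0, reg = 0xF1
clock 4: out=1, reg = 0x78
clock 5: out=0, reg = 0x3C
clock 6: out=0, reg = 0x1E
clock 7: out=0, reg = 0x8F
clock 8: out=1, reg = 0x47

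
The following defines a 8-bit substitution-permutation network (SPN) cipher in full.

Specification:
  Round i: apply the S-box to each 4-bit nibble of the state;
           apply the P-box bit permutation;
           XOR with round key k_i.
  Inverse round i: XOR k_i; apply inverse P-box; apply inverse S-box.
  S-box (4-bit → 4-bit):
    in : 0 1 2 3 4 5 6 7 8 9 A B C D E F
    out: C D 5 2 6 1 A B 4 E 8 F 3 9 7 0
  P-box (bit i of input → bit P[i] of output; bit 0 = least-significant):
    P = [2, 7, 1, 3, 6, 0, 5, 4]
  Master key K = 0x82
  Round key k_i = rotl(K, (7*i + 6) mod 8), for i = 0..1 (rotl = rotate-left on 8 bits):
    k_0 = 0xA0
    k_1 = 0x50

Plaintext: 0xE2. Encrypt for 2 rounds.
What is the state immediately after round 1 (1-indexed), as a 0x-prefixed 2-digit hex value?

s_0 = plaintext = 0xE2
s_1 = Round(s_0, k_0) = 0xC7
s_2 = Round(s_1, k_1) = 0x9D

0xC7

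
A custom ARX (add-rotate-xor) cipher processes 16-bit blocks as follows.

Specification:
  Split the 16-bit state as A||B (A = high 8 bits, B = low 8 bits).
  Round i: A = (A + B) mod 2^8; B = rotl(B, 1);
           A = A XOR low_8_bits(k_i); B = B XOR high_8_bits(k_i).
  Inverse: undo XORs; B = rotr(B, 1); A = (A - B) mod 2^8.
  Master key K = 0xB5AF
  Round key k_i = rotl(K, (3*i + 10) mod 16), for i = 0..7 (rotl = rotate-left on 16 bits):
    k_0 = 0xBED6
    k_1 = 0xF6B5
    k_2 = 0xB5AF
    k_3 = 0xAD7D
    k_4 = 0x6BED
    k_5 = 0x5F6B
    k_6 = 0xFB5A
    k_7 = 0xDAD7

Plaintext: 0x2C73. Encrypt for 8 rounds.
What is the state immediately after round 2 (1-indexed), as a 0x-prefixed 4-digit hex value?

s_0 = plaintext = 0x2C73
s_1 = Round(s_0, k_0) = 0x4958
s_2 = Round(s_1, k_1) = 0x1446
s_3 = Round(s_2, k_2) = 0xF539
s_4 = Round(s_3, k_3) = 0x53DF
s_5 = Round(s_4, k_4) = 0xDFD4
s_6 = Round(s_5, k_5) = 0xD8F6
s_7 = Round(s_6, k_6) = 0x9416
s_8 = Round(s_7, k_7) = 0x7DF6

0x1446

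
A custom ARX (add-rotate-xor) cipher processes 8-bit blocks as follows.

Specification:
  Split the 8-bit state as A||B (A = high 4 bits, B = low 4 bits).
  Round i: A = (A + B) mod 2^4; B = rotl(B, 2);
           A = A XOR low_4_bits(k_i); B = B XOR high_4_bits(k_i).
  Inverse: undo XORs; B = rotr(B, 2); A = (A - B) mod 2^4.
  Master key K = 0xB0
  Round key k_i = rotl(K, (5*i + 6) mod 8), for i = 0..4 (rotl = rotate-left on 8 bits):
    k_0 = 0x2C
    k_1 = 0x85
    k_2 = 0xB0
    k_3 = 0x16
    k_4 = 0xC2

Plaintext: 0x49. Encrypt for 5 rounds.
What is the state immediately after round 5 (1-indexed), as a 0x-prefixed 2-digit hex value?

s_0 = plaintext = 0x49
s_1 = Round(s_0, k_0) = 0x14
s_2 = Round(s_1, k_1) = 0x09
s_3 = Round(s_2, k_2) = 0x9D
s_4 = Round(s_3, k_3) = 0x06
s_5 = Round(s_4, k_4) = 0x45

0x45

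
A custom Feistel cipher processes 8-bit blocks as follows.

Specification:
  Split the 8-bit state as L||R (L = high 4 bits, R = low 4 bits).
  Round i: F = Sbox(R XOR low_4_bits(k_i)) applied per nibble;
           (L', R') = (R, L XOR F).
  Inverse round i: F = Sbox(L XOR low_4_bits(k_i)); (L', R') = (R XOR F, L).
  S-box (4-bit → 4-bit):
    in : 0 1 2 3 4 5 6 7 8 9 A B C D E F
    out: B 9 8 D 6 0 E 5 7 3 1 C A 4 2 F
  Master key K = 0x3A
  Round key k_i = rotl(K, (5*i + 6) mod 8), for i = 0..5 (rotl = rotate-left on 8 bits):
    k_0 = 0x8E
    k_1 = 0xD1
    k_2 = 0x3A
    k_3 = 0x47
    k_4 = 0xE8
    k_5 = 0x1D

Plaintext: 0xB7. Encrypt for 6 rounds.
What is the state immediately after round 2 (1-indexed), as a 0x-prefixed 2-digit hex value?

0x84

s_0 = plaintext = 0xB7
s_1 = Round(s_0, k_0) = 0x78
s_2 = Round(s_1, k_1) = 0x84
s_3 = Round(s_2, k_2) = 0x4A
s_4 = Round(s_3, k_3) = 0xA0
s_5 = Round(s_4, k_4) = 0x0D
s_6 = Round(s_5, k_5) = 0xDB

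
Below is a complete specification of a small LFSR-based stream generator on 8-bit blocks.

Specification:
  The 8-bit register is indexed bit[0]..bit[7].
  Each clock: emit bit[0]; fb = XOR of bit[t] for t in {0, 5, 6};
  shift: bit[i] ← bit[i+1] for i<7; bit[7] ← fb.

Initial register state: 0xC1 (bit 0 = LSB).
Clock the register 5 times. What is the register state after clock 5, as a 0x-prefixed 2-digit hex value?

reg_0 = 0xC1
clock 1: out=1, reg = 0x60
clock 2: out=0, reg = 0x30
clock 3: out=0, reg = 0x98
clock 4: out=0, reg = 0x4C
clock 5: out=0, reg = 0xA6

0xA6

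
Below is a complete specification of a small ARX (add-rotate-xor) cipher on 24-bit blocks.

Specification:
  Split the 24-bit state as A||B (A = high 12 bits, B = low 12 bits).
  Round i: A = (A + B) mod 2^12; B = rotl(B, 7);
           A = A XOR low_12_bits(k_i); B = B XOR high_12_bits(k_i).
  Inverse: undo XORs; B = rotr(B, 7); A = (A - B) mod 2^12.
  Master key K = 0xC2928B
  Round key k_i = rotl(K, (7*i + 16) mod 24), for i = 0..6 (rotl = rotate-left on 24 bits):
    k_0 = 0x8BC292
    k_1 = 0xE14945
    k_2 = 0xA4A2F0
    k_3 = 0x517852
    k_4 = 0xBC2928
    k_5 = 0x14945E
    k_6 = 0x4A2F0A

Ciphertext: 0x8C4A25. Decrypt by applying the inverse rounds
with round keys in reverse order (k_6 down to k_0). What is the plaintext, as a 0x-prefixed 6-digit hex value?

s_0 = ciphertext = 0x8C4A25
s_1 = InvRound(s_0, k_6) = 0x6D10FD
s_2 = InvRound(s_1, k_5) = 0xC0C683
s_3 = InvRound(s_2, k_4) = 0xCEA83A
s_4 = InvRound(s_3, k_3) = 0xEFE5BA
s_5 = InvRound(s_4, k_2) = 0xDEFE1F
s_6 = InvRound(s_5, k_1) = 0x34A160
s_7 = InvRound(s_6, k_0) = 0x645B93

0x645B93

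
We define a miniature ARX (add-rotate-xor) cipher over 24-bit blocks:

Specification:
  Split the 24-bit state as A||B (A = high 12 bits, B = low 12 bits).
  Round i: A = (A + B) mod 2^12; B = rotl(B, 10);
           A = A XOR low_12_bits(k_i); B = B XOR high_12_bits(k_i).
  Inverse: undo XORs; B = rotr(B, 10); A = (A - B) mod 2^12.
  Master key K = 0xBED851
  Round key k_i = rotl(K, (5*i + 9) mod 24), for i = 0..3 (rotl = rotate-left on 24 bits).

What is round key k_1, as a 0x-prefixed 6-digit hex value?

0x146FB6

K = 0xBED851
k_0 = rotl(K, (5*0+9) mod 24) = rotl(K, 9) = 0xB0A37D
k_1 = rotl(K, (5*1+9) mod 24) = rotl(K, 14) = 0x146FB6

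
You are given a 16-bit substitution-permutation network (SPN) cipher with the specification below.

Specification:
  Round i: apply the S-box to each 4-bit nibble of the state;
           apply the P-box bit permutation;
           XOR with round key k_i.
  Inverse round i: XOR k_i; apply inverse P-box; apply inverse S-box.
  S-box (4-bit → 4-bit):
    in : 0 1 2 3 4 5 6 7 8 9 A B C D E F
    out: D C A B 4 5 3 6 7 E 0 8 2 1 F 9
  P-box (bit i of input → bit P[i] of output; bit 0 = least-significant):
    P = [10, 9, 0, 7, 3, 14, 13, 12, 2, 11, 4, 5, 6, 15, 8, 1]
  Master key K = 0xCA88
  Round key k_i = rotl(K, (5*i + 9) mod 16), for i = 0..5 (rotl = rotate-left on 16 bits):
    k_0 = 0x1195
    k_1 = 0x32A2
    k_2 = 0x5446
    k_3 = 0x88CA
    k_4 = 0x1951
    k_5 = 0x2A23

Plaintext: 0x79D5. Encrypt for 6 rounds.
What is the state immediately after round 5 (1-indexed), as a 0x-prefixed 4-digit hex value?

0xEA46

s_0 = plaintext = 0x79D5
s_1 = Round(s_0, k_0) = 0x9CAC
s_2 = Round(s_1, k_1) = 0xB9A0
s_3 = Round(s_2, k_2) = 0x58F5
s_4 = Round(s_3, k_3) = 0x9597
s_5 = Round(s_4, k_4) = 0xEA46
s_6 = Round(s_5, k_5) = 0x8D61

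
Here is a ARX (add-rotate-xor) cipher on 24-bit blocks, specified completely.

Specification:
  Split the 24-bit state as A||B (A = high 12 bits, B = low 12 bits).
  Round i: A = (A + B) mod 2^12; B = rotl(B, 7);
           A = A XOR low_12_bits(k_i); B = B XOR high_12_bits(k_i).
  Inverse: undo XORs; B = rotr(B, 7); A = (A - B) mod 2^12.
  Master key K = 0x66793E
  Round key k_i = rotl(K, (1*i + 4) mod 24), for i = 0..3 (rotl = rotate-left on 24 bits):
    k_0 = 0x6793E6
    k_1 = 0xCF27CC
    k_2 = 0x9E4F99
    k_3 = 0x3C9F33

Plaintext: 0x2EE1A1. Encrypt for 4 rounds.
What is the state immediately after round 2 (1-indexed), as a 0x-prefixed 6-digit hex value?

0x9916C5

s_0 = plaintext = 0x2EE1A1
s_1 = Round(s_0, k_0) = 0x7696F4
s_2 = Round(s_1, k_1) = 0x9916C5
s_3 = Round(s_2, k_2) = 0xFCFB52
s_4 = Round(s_3, k_3) = 0x412A93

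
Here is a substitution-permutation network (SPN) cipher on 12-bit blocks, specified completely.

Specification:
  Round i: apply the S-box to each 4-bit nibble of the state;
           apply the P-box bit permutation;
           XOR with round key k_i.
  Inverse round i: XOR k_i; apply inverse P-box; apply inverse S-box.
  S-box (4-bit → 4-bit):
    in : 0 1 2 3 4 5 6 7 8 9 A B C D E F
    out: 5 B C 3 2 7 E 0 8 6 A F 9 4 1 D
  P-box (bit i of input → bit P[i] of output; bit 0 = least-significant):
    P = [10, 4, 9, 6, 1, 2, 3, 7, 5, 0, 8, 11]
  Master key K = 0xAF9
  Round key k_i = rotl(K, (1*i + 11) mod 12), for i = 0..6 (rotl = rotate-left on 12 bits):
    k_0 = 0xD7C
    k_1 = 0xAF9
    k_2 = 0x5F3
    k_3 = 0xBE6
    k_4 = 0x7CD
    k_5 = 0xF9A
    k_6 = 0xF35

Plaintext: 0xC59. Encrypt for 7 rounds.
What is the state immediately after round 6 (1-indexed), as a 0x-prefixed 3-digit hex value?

0x9DD

s_0 = plaintext = 0xC59
s_1 = Round(s_0, k_0) = 0x742
s_2 = Round(s_1, k_1) = 0x8BD
s_3 = Round(s_2, k_2) = 0xF7D
s_4 = Round(s_3, k_3) = 0x0C6
s_5 = Round(s_4, k_4) = 0x43F
s_6 = Round(s_5, k_5) = 0x9DD
s_7 = Round(s_6, k_6) = 0xC3C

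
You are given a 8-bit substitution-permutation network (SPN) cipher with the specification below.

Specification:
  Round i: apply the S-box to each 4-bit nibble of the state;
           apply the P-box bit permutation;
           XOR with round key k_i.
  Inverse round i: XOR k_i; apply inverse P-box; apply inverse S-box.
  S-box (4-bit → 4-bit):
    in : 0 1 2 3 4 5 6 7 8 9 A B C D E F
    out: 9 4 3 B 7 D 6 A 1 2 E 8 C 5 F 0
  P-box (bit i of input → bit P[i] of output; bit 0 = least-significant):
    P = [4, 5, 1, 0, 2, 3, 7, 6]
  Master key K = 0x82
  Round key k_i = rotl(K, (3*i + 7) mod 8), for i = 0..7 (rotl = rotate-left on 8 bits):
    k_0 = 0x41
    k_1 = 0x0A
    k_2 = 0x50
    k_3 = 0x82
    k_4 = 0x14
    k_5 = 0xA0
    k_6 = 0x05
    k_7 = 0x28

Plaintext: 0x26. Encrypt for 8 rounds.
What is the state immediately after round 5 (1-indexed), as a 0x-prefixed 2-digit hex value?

0x48

s_0 = plaintext = 0x26
s_1 = Round(s_0, k_0) = 0x6F
s_2 = Round(s_1, k_1) = 0x82
s_3 = Round(s_2, k_2) = 0x64
s_4 = Round(s_3, k_3) = 0x38
s_5 = Round(s_4, k_4) = 0x48
s_6 = Round(s_5, k_5) = 0x3C
s_7 = Round(s_6, k_6) = 0x4A
s_8 = Round(s_7, k_7) = 0x87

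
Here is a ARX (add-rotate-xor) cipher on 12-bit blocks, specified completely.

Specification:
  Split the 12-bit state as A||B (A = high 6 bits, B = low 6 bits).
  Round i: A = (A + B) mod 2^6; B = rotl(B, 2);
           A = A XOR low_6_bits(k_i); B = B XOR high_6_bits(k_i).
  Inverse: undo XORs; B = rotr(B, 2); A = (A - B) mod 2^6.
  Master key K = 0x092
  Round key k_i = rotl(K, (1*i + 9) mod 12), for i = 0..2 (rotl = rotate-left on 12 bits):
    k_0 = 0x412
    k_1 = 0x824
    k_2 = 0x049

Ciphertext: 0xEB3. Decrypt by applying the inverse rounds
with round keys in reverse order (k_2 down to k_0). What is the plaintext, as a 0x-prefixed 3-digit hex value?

s_0 = ciphertext = 0xEB3
s_1 = InvRound(s_0, k_2) = 0x1EC
s_2 = InvRound(s_1, k_1) = 0x803
s_3 = InvRound(s_2, k_0) = 0xFB4

0xFB4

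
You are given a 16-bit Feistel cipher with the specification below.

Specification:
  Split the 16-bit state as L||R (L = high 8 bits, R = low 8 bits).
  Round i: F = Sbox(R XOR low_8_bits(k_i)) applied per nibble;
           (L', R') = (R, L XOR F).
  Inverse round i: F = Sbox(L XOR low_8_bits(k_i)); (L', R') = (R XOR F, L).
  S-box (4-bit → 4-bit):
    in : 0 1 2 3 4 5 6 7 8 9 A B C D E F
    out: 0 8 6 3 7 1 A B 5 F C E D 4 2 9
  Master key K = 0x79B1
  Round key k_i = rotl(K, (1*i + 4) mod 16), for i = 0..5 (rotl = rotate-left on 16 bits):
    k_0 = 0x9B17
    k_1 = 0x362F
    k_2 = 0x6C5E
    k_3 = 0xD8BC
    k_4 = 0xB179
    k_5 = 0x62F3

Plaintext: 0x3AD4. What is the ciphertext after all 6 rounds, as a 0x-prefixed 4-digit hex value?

s_0 = plaintext = 0x3AD4
s_1 = Round(s_0, k_0) = 0xD4E9
s_2 = Round(s_1, k_1) = 0xE90E
s_3 = Round(s_2, k_2) = 0x0EF9
s_4 = Round(s_3, k_3) = 0xF97F
s_5 = Round(s_4, k_4) = 0x7FF3
s_6 = Round(s_5, k_5) = 0xF37F

0xF37F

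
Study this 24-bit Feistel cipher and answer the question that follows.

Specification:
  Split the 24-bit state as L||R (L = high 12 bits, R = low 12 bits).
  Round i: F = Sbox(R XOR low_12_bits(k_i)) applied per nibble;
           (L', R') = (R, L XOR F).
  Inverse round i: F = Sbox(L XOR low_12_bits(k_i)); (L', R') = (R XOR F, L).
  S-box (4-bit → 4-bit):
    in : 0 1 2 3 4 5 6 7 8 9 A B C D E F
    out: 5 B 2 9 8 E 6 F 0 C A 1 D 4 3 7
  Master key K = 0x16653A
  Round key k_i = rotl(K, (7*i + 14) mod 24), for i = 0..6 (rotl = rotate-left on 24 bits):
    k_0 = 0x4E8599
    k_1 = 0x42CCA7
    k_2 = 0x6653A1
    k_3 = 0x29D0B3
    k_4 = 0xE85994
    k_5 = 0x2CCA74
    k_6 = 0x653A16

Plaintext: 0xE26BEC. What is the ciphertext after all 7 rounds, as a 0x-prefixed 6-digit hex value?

0x6632C4

s_0 = plaintext = 0xE26BEC
s_1 = Round(s_0, k_0) = 0xBECDD8
s_2 = Round(s_1, k_1) = 0xDD801B
s_3 = Round(s_2, k_2) = 0x01B4C2
s_4 = Round(s_3, k_3) = 0x4C28E0
s_5 = Round(s_4, k_4) = 0x8E0F3A
s_6 = Round(s_5, k_5) = 0xF3A663
s_7 = Round(s_6, k_6) = 0x6632C4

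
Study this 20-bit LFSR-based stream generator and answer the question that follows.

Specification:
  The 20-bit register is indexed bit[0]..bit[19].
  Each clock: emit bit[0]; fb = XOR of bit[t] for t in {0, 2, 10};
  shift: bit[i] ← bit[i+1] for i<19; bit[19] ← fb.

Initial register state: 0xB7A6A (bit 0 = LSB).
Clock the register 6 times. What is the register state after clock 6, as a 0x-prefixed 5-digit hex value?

reg_0 = 0xB7A6A
clock 1: out=0, reg = 0x5BD35
clock 2: out=1, reg = 0xADE9A
clock 3: out=0, reg = 0xD6F4D
clock 4: out=1, reg = 0xEB7A6
clock 5: out=0, reg = 0x75BD3
clock 6: out=1, reg = 0xBADE9

0xBADE9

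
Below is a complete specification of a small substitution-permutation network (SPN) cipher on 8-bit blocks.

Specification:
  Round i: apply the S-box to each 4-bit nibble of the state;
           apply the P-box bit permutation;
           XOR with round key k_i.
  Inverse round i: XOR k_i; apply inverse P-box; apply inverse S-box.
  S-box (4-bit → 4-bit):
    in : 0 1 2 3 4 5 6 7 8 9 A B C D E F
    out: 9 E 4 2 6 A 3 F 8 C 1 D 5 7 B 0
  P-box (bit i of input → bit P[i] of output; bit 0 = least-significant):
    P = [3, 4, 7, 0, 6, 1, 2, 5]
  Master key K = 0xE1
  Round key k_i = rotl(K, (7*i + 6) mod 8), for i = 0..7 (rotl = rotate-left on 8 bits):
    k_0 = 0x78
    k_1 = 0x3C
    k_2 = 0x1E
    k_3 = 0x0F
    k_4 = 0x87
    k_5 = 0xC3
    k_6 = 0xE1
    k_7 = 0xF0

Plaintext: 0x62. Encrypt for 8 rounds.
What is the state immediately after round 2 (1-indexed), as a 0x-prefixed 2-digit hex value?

0x50

s_0 = plaintext = 0x62
s_1 = Round(s_0, k_0) = 0xBA
s_2 = Round(s_1, k_1) = 0x50
s_3 = Round(s_2, k_2) = 0x35
s_4 = Round(s_3, k_3) = 0x1C
s_5 = Round(s_4, k_4) = 0x29
s_6 = Round(s_5, k_5) = 0x46
s_7 = Round(s_6, k_6) = 0xFF
s_8 = Round(s_7, k_7) = 0xF0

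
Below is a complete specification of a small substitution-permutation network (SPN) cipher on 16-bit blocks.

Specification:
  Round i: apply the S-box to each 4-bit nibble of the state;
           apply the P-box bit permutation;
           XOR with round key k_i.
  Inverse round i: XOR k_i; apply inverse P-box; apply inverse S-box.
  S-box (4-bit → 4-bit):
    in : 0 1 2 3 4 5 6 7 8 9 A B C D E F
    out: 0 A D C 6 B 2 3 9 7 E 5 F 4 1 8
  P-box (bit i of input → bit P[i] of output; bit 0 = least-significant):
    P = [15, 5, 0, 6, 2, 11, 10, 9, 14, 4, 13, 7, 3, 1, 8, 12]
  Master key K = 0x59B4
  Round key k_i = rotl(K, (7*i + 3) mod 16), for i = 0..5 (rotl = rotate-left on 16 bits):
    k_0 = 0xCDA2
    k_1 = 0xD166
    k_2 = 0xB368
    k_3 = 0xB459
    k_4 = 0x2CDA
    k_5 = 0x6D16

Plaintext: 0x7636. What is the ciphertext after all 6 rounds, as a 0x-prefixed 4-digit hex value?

s_0 = plaintext = 0x7636
s_1 = Round(s_0, k_0) = 0xCB98
s_2 = Round(s_1, k_1) = 0x2C28
s_3 = Round(s_2, k_2) = 0x44B4
s_4 = Round(s_3, k_3) = 0x916E
s_5 = Round(s_4, k_4) = 0xA540
s_6 = Round(s_5, k_5) = 0x3084

0x3084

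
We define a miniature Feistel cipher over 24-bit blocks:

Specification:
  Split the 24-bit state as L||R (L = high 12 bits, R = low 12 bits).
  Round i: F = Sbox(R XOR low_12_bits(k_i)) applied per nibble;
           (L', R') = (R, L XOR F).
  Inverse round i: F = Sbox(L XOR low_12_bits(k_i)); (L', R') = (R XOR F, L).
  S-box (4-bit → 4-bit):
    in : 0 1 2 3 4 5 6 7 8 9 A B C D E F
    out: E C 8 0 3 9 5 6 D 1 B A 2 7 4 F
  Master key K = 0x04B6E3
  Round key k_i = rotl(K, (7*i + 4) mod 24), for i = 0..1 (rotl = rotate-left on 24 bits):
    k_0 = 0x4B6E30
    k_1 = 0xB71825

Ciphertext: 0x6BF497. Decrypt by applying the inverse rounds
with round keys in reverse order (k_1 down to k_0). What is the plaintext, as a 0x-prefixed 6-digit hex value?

s_0 = ciphertext = 0x6BF497
s_1 = InvRound(s_0, k_1) = 0x08C6BF
s_2 = InvRound(s_1, k_0) = 0x21D08C

0x21D08C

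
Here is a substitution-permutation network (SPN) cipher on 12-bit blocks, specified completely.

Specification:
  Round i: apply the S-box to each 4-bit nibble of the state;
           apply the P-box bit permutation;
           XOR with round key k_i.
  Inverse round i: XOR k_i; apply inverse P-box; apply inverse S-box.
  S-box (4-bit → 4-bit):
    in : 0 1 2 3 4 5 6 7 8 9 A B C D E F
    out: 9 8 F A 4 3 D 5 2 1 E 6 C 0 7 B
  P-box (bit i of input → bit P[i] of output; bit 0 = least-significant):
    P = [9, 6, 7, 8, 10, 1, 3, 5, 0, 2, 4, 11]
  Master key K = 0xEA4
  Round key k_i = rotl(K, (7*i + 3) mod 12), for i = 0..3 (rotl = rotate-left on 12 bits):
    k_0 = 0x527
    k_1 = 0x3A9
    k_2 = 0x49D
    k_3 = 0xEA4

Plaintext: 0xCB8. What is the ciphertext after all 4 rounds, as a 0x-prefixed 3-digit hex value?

s_0 = plaintext = 0xCB8
s_1 = Round(s_0, k_0) = 0xD7D
s_2 = Round(s_1, k_1) = 0x7A1
s_3 = Round(s_2, k_2) = 0x5A6
s_4 = Round(s_3, k_3) = 0xD0B

0xD0B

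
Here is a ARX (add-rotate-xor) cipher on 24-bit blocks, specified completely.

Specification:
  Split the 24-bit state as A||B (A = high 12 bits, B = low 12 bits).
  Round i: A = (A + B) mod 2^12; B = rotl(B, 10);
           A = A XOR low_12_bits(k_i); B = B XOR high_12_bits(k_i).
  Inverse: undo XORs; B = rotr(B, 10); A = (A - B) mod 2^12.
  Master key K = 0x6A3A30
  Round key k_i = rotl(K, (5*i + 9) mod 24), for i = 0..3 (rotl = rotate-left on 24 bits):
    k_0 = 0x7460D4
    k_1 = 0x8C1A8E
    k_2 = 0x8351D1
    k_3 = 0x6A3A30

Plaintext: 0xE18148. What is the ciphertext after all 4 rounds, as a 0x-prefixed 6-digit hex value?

s_0 = plaintext = 0xE18148
s_1 = Round(s_0, k_0) = 0xFB4714
s_2 = Round(s_1, k_1) = 0xC46904
s_3 = Round(s_2, k_2) = 0x49BA74
s_4 = Round(s_3, k_3) = 0x53F43E

0x53F43E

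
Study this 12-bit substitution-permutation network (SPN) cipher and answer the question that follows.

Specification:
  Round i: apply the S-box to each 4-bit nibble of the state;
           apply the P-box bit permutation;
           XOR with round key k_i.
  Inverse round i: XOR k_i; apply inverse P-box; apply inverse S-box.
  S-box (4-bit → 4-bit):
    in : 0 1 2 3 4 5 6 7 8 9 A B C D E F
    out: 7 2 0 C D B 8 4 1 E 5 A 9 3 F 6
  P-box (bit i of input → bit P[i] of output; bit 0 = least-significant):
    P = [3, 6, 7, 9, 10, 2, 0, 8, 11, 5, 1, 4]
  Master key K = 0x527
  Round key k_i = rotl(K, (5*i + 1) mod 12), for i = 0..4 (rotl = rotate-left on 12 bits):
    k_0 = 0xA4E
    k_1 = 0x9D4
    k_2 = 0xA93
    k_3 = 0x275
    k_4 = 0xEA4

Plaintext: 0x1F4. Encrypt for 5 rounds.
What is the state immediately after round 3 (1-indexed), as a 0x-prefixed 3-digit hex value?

0xFC7

s_0 = plaintext = 0x1F4
s_1 = Round(s_0, k_0) = 0x8E3
s_2 = Round(s_1, k_1) = 0x651
s_3 = Round(s_2, k_2) = 0xFC7
s_4 = Round(s_3, k_3) = 0x7D7
s_5 = Round(s_4, k_4) = 0xA22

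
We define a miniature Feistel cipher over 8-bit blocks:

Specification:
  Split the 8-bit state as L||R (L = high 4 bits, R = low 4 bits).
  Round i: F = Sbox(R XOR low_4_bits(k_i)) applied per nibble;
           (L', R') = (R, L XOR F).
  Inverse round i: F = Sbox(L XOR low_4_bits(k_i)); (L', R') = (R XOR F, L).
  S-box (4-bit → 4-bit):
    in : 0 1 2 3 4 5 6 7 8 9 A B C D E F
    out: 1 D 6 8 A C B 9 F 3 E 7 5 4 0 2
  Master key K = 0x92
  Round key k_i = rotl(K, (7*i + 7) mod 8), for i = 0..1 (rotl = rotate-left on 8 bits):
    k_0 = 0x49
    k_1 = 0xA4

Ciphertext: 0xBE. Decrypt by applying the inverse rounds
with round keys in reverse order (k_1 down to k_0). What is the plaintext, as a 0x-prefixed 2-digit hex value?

s_0 = ciphertext = 0xBE
s_1 = InvRound(s_0, k_1) = 0xCB
s_2 = InvRound(s_1, k_0) = 0x7C

0x7C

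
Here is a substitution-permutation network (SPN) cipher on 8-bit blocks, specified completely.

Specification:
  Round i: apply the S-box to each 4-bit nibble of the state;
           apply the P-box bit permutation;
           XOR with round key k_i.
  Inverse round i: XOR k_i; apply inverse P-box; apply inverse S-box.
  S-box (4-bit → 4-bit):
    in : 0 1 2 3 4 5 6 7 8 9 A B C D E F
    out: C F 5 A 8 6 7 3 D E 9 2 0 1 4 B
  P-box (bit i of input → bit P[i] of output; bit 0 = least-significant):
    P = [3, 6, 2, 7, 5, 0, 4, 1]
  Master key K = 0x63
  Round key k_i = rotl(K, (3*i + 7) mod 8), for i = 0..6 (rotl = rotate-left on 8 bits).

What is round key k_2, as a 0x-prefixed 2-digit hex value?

K = 0x63
k_0 = rotl(K, (3*0+7) mod 8) = rotl(K, 7) = 0xB1
k_1 = rotl(K, (3*1+7) mod 8) = rotl(K, 2) = 0x8D
k_2 = rotl(K, (3*2+7) mod 8) = rotl(K, 5) = 0x6C

0x6C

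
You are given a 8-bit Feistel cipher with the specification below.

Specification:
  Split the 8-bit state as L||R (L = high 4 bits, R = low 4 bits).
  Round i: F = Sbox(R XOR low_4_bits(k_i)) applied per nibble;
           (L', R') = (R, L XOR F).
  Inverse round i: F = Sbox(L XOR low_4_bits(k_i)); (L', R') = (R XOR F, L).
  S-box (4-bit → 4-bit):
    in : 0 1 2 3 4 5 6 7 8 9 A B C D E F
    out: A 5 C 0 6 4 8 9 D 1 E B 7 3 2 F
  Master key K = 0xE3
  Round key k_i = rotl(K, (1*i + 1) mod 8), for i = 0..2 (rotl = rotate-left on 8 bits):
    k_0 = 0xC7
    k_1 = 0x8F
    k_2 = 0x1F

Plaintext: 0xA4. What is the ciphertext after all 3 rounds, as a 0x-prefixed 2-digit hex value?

s_0 = plaintext = 0xA4
s_1 = Round(s_0, k_0) = 0x4A
s_2 = Round(s_1, k_1) = 0xA0
s_3 = Round(s_2, k_2) = 0x05

0x05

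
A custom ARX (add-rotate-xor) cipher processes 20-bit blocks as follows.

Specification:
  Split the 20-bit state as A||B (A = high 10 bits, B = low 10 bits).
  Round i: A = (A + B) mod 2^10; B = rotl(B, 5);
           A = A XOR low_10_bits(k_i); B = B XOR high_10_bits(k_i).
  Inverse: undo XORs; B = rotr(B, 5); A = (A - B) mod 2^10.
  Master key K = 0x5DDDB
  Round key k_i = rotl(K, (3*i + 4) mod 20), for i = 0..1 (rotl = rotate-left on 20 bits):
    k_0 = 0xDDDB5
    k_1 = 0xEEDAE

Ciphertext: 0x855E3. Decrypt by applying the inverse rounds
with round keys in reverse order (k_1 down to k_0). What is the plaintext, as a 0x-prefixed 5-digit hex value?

s_0 = ciphertext = 0x855E3
s_1 = InvRound(s_0, k_1) = 0x2A712
s_2 = InvRound(s_1, k_0) = 0x1E4A3

0x1E4A3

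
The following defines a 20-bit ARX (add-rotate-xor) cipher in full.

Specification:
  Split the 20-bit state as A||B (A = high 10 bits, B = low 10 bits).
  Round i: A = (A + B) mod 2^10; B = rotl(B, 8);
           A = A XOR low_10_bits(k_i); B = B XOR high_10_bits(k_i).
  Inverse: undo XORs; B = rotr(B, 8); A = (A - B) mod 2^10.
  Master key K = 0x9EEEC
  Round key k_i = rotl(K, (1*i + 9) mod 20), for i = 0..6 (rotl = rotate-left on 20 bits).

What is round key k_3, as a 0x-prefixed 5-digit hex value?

0xEC9EE

K = 0x9EEEC
k_0 = rotl(K, (1*0+9) mod 20) = rotl(K, 9) = 0xDD93D
k_1 = rotl(K, (1*1+9) mod 20) = rotl(K, 10) = 0xBB27B
k_2 = rotl(K, (1*2+9) mod 20) = rotl(K, 11) = 0x764F7
k_3 = rotl(K, (1*3+9) mod 20) = rotl(K, 12) = 0xEC9EE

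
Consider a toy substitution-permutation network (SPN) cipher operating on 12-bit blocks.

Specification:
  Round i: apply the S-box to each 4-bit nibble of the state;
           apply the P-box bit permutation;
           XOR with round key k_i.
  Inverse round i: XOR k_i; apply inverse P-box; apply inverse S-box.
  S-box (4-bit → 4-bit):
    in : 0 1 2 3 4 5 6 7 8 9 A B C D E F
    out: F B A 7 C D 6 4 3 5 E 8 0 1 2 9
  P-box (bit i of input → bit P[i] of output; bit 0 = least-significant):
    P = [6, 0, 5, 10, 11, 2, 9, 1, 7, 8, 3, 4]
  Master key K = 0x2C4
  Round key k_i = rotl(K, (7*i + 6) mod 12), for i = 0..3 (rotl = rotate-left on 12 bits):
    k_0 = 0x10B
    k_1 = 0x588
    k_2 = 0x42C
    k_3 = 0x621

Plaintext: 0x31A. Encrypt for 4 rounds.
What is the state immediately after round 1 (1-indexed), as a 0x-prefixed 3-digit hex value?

s_0 = plaintext = 0x31A
s_1 = Round(s_0, k_0) = 0xCA4
s_2 = Round(s_1, k_1) = 0x3AE
s_3 = Round(s_2, k_2) = 0x7A3
s_4 = Round(s_3, k_3) = 0x44E

0xCA4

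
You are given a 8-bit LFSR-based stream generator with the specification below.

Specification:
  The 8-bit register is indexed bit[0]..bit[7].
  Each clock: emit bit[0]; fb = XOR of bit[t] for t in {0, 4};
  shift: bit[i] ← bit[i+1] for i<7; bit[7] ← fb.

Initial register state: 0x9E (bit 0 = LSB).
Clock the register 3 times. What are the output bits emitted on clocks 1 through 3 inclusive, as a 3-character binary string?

reg_0 = 0x9E
clock 1: out=0, reg = 0xCF
clock 2: out=1, reg = 0xE7
clock 3: out=1, reg = 0xF3

011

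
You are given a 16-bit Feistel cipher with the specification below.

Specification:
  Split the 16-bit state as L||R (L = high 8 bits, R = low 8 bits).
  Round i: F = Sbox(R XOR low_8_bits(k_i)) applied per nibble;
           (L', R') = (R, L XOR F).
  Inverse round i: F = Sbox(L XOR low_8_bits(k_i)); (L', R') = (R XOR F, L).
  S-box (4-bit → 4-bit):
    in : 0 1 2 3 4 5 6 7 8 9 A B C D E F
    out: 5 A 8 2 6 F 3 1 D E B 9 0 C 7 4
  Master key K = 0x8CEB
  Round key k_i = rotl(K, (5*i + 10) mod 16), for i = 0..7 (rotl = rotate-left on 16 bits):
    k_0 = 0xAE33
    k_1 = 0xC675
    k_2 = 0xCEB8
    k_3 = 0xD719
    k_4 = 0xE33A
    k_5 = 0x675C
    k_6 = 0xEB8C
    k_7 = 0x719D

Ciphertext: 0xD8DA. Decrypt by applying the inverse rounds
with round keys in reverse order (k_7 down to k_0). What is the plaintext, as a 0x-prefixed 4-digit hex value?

0xEA2D

s_0 = ciphertext = 0xD8DA
s_1 = InvRound(s_0, k_7) = 0xB5D8
s_2 = InvRound(s_1, k_6) = 0xF6B5
s_3 = InvRound(s_2, k_5) = 0x0EF6
s_4 = InvRound(s_3, k_4) = 0xD00E
s_5 = InvRound(s_4, k_3) = 0x00D0
s_6 = InvRound(s_5, k_2) = 0x4D00
s_7 = InvRound(s_6, k_1) = 0x2D4D
s_8 = InvRound(s_7, k_0) = 0xEA2D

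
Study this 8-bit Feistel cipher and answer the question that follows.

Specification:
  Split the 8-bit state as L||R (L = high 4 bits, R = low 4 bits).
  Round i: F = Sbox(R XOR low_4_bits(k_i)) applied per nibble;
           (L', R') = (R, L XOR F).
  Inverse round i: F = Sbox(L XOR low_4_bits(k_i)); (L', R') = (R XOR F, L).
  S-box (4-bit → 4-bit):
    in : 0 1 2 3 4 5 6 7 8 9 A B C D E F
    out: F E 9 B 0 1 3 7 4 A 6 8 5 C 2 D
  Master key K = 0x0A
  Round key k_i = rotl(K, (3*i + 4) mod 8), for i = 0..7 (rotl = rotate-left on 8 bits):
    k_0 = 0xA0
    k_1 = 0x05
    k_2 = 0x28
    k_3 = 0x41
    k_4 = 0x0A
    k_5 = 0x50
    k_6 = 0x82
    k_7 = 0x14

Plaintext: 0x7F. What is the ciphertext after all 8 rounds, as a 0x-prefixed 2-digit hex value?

0x62

s_0 = plaintext = 0x7F
s_1 = Round(s_0, k_0) = 0xFA
s_2 = Round(s_1, k_1) = 0xA2
s_3 = Round(s_2, k_2) = 0x2C
s_4 = Round(s_3, k_3) = 0xCE
s_5 = Round(s_4, k_4) = 0xEC
s_6 = Round(s_5, k_5) = 0xCB
s_7 = Round(s_6, k_6) = 0xB6
s_8 = Round(s_7, k_7) = 0x62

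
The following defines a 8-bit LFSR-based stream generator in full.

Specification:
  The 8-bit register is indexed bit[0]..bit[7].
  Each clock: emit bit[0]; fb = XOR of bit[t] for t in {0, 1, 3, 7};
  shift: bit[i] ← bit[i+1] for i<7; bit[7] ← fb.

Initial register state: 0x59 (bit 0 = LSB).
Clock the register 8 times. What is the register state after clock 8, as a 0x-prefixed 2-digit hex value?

0xEA

reg_0 = 0x59
clock 1: out=1, reg = 0x2C
clock 2: out=0, reg = 0x96
clock 3: out=0, reg = 0x4B
clock 4: out=1, reg = 0xA5
clock 5: out=1, reg = 0x52
clock 6: out=0, reg = 0xA9
clock 7: out=1, reg = 0xD4
clock 8: out=0, reg = 0xEA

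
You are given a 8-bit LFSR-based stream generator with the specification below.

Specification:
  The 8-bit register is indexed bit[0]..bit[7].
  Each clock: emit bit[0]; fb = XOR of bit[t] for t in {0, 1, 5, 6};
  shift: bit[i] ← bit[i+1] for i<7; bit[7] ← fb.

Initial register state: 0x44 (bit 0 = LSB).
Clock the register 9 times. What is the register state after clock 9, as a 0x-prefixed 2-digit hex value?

reg_0 = 0x44
clock 1: out=0, reg = 0xA2
clock 2: out=0, reg = 0x51
clock 3: out=1, reg = 0x28
clock 4: out=0, reg = 0x94
clock 5: out=0, reg = 0x4A
clock 6: out=0, reg = 0x25
clock 7: out=1, reg = 0x12
clock 8: out=0, reg = 0x89
clock 9: out=1, reg = 0xC4

0xC4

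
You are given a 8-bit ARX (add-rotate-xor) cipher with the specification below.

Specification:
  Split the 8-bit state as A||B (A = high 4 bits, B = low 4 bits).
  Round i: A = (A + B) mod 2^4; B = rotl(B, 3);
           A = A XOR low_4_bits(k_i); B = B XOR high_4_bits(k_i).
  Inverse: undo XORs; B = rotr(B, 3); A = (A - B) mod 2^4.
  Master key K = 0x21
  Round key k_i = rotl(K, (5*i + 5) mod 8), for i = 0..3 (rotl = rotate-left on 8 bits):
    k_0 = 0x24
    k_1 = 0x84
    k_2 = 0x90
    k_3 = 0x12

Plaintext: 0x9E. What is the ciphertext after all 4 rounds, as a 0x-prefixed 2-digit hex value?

s_0 = plaintext = 0x9E
s_1 = Round(s_0, k_0) = 0x35
s_2 = Round(s_1, k_1) = 0xC2
s_3 = Round(s_2, k_2) = 0xE8
s_4 = Round(s_3, k_3) = 0x45

0x45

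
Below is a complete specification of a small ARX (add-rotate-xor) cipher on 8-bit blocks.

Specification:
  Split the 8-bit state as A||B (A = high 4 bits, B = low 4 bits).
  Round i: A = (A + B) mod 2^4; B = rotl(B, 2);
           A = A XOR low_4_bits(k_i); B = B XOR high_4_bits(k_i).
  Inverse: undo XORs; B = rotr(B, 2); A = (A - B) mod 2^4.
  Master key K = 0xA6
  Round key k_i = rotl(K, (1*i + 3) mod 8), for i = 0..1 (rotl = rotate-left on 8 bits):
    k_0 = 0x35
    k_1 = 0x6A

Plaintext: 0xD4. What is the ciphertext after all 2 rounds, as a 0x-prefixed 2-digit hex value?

s_0 = plaintext = 0xD4
s_1 = Round(s_0, k_0) = 0x42
s_2 = Round(s_1, k_1) = 0xCE

0xCE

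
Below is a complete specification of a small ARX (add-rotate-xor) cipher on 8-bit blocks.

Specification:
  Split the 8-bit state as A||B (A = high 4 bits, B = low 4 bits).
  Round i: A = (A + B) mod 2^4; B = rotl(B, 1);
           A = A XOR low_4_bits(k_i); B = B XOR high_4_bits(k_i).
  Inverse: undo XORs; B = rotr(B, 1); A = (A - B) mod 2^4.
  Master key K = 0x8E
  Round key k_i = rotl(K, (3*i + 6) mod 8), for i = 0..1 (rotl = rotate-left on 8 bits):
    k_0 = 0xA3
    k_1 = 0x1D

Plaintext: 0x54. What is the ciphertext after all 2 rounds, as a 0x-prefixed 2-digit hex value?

0x15

s_0 = plaintext = 0x54
s_1 = Round(s_0, k_0) = 0xA2
s_2 = Round(s_1, k_1) = 0x15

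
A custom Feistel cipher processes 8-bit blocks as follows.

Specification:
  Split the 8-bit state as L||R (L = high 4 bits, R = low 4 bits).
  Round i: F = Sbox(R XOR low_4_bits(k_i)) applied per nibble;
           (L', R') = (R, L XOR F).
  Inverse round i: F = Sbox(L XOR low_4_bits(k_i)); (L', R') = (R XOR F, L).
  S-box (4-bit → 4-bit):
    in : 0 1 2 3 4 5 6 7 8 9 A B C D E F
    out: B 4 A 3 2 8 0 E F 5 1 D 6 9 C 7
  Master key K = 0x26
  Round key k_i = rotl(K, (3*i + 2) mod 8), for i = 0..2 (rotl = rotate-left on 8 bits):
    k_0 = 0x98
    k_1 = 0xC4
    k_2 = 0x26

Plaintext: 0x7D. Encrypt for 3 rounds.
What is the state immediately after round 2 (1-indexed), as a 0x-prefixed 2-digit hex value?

s_0 = plaintext = 0x7D
s_1 = Round(s_0, k_0) = 0xDF
s_2 = Round(s_1, k_1) = 0xF0
s_3 = Round(s_2, k_2) = 0x0F

0xF0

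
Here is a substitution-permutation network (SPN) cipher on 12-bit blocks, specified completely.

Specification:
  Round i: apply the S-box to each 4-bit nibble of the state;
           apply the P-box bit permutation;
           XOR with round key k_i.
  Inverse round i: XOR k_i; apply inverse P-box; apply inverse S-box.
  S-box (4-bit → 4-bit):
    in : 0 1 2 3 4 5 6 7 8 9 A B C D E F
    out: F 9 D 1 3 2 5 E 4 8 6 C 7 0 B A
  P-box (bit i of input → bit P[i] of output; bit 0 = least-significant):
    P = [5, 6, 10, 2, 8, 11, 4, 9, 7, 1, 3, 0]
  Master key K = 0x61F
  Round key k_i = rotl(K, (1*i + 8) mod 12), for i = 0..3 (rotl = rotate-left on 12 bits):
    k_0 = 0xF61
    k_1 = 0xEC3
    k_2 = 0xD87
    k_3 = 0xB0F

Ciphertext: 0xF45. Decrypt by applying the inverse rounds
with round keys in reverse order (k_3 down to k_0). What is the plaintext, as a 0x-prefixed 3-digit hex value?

0x9AA

s_0 = ciphertext = 0xF45
s_1 = InvRound(s_0, k_3) = 0xADA
s_2 = InvRound(s_1, k_2) = 0xB27
s_3 = InvRound(s_2, k_1) = 0x330
s_4 = InvRound(s_3, k_0) = 0x9AA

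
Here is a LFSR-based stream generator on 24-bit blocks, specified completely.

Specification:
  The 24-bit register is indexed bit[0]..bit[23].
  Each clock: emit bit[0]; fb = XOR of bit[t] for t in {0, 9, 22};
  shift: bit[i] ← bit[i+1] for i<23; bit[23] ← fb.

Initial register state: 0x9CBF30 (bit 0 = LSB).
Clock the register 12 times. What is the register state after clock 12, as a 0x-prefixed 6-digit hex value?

0x0499CB

reg_0 = 0x9CBF30
clock 1: out=0, reg = 0xCE5F98
clock 2: out=0, reg = 0x672FCC
clock 3: out=0, reg = 0x3397E6
clock 4: out=0, reg = 0x99CBF3
clock 5: out=1, reg = 0x4CE5F9
clock 6: out=1, reg = 0x2672FC
clock 7: out=0, reg = 0x93397E
clock 8: out=0, reg = 0x499CBF
clock 9: out=1, reg = 0x24CE5F
clock 10: out=1, reg = 0x12672F
clock 11: out=1, reg = 0x093397
clock 12: out=1, reg = 0x0499CB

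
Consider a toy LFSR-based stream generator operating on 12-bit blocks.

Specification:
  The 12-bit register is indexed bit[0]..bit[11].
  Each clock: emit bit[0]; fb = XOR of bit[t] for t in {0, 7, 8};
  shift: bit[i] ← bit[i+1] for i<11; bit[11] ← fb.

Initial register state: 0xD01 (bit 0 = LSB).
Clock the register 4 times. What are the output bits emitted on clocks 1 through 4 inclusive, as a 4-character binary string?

1000

reg_0 = 0xD01
clock 1: out=1, reg = 0x680
clock 2: out=0, reg = 0xB40
clock 3: out=0, reg = 0xDA0
clock 4: out=0, reg = 0x6D0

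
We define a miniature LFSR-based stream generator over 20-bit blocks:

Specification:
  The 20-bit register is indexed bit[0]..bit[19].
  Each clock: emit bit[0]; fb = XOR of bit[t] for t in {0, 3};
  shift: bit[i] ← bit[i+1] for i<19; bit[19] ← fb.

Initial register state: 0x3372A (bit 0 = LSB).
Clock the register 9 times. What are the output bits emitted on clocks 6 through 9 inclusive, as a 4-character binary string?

reg_0 = 0x3372A
clock 1: out=0, reg = 0x99B95
clock 2: out=1, reg = 0xCCDCA
clock 3: out=0, reg = 0xE66E5
clock 4: out=1, reg = 0xF3372
clock 5: out=0, reg = 0x799B9
clock 6: out=1, reg = 0x3CCDC
clock 7: out=0, reg = 0x9E66E
clock 8: out=0, reg = 0xCF337
clock 9: out=1, reg = 0xE799B

1001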